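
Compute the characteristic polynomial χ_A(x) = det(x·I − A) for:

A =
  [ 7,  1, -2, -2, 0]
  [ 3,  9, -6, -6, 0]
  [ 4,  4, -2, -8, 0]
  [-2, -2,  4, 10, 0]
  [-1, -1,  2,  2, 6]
x^5 - 30*x^4 + 360*x^3 - 2160*x^2 + 6480*x - 7776

Expanding det(x·I − A) (e.g. by cofactor expansion or by noting that A is similar to its Jordan form J, which has the same characteristic polynomial as A) gives
  χ_A(x) = x^5 - 30*x^4 + 360*x^3 - 2160*x^2 + 6480*x - 7776
which factors as (x - 6)^5. The eigenvalues (with algebraic multiplicities) are λ = 6 with multiplicity 5.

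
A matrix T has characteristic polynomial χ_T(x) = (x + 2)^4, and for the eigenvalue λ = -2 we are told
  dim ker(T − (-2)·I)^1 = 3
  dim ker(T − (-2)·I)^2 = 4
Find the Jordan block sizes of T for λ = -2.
Block sizes for λ = -2: [2, 1, 1]

From the dimensions of kernels of powers, the number of Jordan blocks of size at least j is d_j − d_{j−1} where d_j = dim ker(N^j) (with d_0 = 0). Computing the differences gives [3, 1].
The number of blocks of size exactly k is (#blocks of size ≥ k) − (#blocks of size ≥ k + 1), so the partition is: 2 block(s) of size 1, 1 block(s) of size 2.
In nonincreasing order the block sizes are [2, 1, 1].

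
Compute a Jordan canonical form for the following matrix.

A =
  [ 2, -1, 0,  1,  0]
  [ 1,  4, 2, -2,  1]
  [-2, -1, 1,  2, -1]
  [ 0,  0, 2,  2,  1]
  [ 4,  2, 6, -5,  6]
J_3(3) ⊕ J_2(3)

The characteristic polynomial is
  det(x·I − A) = x^5 - 15*x^4 + 90*x^3 - 270*x^2 + 405*x - 243 = (x - 3)^5

Eigenvalues and multiplicities (the geometric multiplicity of λ is n − rank(A − λI), which equals the number of Jordan blocks for λ):
  λ = 3: algebraic multiplicity = 5, geometric multiplicity = 2

Determining the block sizes for each eigenvalue:
  λ = 3: with am = 5 and gm = 2, the partition is not yet determined (e.g. several partitions of 5 into 2 parts exist). Let N = A − (3)·I. Computing rank(N^1) = 3, rank(N^2) = 1, rank(N^3) = 0; the number of blocks of size ≥ j is rank(N^{j−1}) − rank(N^j), giving [2, 2, 1]. So we have 1 block(s) of size 3, 1 block(s) of size 2 → block sizes [3, 2]

Assembling the blocks gives a Jordan form
J =
  [3, 1, 0, 0, 0]
  [0, 3, 1, 0, 0]
  [0, 0, 3, 0, 0]
  [0, 0, 0, 3, 1]
  [0, 0, 0, 0, 3]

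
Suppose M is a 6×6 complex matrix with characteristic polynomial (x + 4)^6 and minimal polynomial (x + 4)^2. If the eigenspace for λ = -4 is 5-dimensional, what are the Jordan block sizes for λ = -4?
Block sizes for λ = -4: [2, 1, 1, 1, 1]

Step 1 — from the characteristic polynomial, algebraic multiplicity of λ = -4 is 6. From dim ker(M − (-4)·I) = 5, there are exactly 5 Jordan blocks for λ = -4.
Step 2 — from the minimal polynomial, the factor (x + 4)^2 tells us the largest block for λ = -4 has size 2.
Step 3 — with total size 6, 5 blocks, and largest block 2, the block sizes (in nonincreasing order) are [2, 1, 1, 1, 1].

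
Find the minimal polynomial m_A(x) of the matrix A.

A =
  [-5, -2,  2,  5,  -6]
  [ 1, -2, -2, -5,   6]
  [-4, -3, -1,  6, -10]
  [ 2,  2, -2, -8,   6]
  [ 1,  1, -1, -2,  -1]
x^4 + 13*x^3 + 63*x^2 + 135*x + 108

The characteristic polynomial is χ_A(x) = (x + 3)^3*(x + 4)^2, so the eigenvalues are known. The minimal polynomial is
  m_A(x) = Π_λ (x − λ)^{k_λ}
where k_λ is the size of the *largest* Jordan block for λ (equivalently, the smallest k with (A − λI)^k v = 0 for every generalised eigenvector v of λ).

  λ = -4: largest Jordan block has size 1, contributing (x + 4)
  λ = -3: largest Jordan block has size 3, contributing (x + 3)^3

So m_A(x) = (x + 3)^3*(x + 4) = x^4 + 13*x^3 + 63*x^2 + 135*x + 108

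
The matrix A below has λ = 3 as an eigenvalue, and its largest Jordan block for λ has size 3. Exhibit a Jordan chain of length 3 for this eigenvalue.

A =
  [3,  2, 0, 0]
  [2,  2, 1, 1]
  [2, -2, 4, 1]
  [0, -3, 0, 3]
A Jordan chain for λ = 3 of length 3:
v_1 = (4, 0, -2, -6)ᵀ
v_2 = (0, 2, 2, 0)ᵀ
v_3 = (1, 0, 0, 0)ᵀ

Let N = A − (3)·I. We want v_3 with N^3 v_3 = 0 but N^2 v_3 ≠ 0; then v_{j-1} := N · v_j for j = 3, …, 2.

Pick v_3 = (1, 0, 0, 0)ᵀ.
Then v_2 = N · v_3 = (0, 2, 2, 0)ᵀ.
Then v_1 = N · v_2 = (4, 0, -2, -6)ᵀ.

Sanity check: (A − (3)·I) v_1 = (0, 0, 0, 0)ᵀ = 0. ✓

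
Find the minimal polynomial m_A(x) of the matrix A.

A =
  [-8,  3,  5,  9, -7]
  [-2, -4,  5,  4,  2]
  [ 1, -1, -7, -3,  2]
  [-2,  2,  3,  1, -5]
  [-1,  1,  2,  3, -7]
x^3 + 15*x^2 + 75*x + 125

The characteristic polynomial is χ_A(x) = (x + 5)^5, so the eigenvalues are known. The minimal polynomial is
  m_A(x) = Π_λ (x − λ)^{k_λ}
where k_λ is the size of the *largest* Jordan block for λ (equivalently, the smallest k with (A − λI)^k v = 0 for every generalised eigenvector v of λ).

  λ = -5: largest Jordan block has size 3, contributing (x + 5)^3

So m_A(x) = (x + 5)^3 = x^3 + 15*x^2 + 75*x + 125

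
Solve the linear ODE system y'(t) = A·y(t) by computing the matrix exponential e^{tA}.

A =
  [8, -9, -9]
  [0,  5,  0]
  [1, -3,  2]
e^{tA} =
  [3*t*exp(5*t) + exp(5*t), -9*t*exp(5*t), -9*t*exp(5*t)]
  [0, exp(5*t), 0]
  [t*exp(5*t), -3*t*exp(5*t), -3*t*exp(5*t) + exp(5*t)]

Strategy: write A = P · J · P⁻¹ where J is a Jordan canonical form, so e^{tA} = P · e^{tJ} · P⁻¹, and e^{tJ} can be computed block-by-block.

A has Jordan form
J =
  [5, 1, 0]
  [0, 5, 0]
  [0, 0, 5]
(up to reordering of blocks).

Per-block formulas:
  For a 1×1 block at λ = 5: exp(t · [5]) = [e^(5t)].
  For a 2×2 Jordan block J_2(5): exp(t · J_2(5)) = e^(5t)·(I + t·N), where N is the 2×2 nilpotent shift.

After assembling e^{tJ} and conjugating by P, we get:

e^{tA} =
  [3*t*exp(5*t) + exp(5*t), -9*t*exp(5*t), -9*t*exp(5*t)]
  [0, exp(5*t), 0]
  [t*exp(5*t), -3*t*exp(5*t), -3*t*exp(5*t) + exp(5*t)]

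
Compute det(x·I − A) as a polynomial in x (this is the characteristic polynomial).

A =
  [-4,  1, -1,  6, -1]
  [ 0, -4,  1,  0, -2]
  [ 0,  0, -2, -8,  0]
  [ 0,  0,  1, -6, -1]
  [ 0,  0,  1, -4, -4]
x^5 + 20*x^4 + 160*x^3 + 640*x^2 + 1280*x + 1024

Expanding det(x·I − A) (e.g. by cofactor expansion or by noting that A is similar to its Jordan form J, which has the same characteristic polynomial as A) gives
  χ_A(x) = x^5 + 20*x^4 + 160*x^3 + 640*x^2 + 1280*x + 1024
which factors as (x + 4)^5. The eigenvalues (with algebraic multiplicities) are λ = -4 with multiplicity 5.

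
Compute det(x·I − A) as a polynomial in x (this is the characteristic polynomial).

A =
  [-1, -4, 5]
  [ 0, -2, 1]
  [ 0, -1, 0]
x^3 + 3*x^2 + 3*x + 1

Expanding det(x·I − A) (e.g. by cofactor expansion or by noting that A is similar to its Jordan form J, which has the same characteristic polynomial as A) gives
  χ_A(x) = x^3 + 3*x^2 + 3*x + 1
which factors as (x + 1)^3. The eigenvalues (with algebraic multiplicities) are λ = -1 with multiplicity 3.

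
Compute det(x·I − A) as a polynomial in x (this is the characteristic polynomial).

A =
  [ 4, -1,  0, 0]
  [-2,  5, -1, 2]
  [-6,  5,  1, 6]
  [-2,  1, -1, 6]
x^4 - 16*x^3 + 96*x^2 - 256*x + 256

Expanding det(x·I − A) (e.g. by cofactor expansion or by noting that A is similar to its Jordan form J, which has the same characteristic polynomial as A) gives
  χ_A(x) = x^4 - 16*x^3 + 96*x^2 - 256*x + 256
which factors as (x - 4)^4. The eigenvalues (with algebraic multiplicities) are λ = 4 with multiplicity 4.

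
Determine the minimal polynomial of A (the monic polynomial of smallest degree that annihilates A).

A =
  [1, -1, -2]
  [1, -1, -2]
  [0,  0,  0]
x^2

The characteristic polynomial is χ_A(x) = x^3, so the eigenvalues are known. The minimal polynomial is
  m_A(x) = Π_λ (x − λ)^{k_λ}
where k_λ is the size of the *largest* Jordan block for λ (equivalently, the smallest k with (A − λI)^k v = 0 for every generalised eigenvector v of λ).

  λ = 0: largest Jordan block has size 2, contributing (x − 0)^2

So m_A(x) = x^2 = x^2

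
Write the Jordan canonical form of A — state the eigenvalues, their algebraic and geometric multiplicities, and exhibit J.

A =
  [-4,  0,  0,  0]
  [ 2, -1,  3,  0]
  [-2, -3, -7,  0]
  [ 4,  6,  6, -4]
J_2(-4) ⊕ J_1(-4) ⊕ J_1(-4)

The characteristic polynomial is
  det(x·I − A) = x^4 + 16*x^3 + 96*x^2 + 256*x + 256 = (x + 4)^4

Eigenvalues and multiplicities (the geometric multiplicity of λ is n − rank(A − λI), which equals the number of Jordan blocks for λ):
  λ = -4: algebraic multiplicity = 4, geometric multiplicity = 3

Determining the block sizes for each eigenvalue:
  λ = -4: 3 blocks summing to 4 forces exactly one block of size 2 and the rest size 1 → block sizes [2, 1, 1]

Assembling the blocks gives a Jordan form
J =
  [-4,  1,  0,  0]
  [ 0, -4,  0,  0]
  [ 0,  0, -4,  0]
  [ 0,  0,  0, -4]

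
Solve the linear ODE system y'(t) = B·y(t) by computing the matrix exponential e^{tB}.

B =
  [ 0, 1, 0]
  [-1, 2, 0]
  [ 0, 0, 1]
e^{tB} =
  [-t*exp(t) + exp(t), t*exp(t), 0]
  [-t*exp(t), t*exp(t) + exp(t), 0]
  [0, 0, exp(t)]

Strategy: write B = P · J · P⁻¹ where J is a Jordan canonical form, so e^{tB} = P · e^{tJ} · P⁻¹, and e^{tJ} can be computed block-by-block.

B has Jordan form
J =
  [1, 1, 0]
  [0, 1, 0]
  [0, 0, 1]
(up to reordering of blocks).

Per-block formulas:
  For a 1×1 block at λ = 1: exp(t · [1]) = [e^(1t)].
  For a 2×2 Jordan block J_2(1): exp(t · J_2(1)) = e^(1t)·(I + t·N), where N is the 2×2 nilpotent shift.

After assembling e^{tJ} and conjugating by P, we get:

e^{tB} =
  [-t*exp(t) + exp(t), t*exp(t), 0]
  [-t*exp(t), t*exp(t) + exp(t), 0]
  [0, 0, exp(t)]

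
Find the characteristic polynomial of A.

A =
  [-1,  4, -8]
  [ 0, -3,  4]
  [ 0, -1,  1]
x^3 + 3*x^2 + 3*x + 1

Expanding det(x·I − A) (e.g. by cofactor expansion or by noting that A is similar to its Jordan form J, which has the same characteristic polynomial as A) gives
  χ_A(x) = x^3 + 3*x^2 + 3*x + 1
which factors as (x + 1)^3. The eigenvalues (with algebraic multiplicities) are λ = -1 with multiplicity 3.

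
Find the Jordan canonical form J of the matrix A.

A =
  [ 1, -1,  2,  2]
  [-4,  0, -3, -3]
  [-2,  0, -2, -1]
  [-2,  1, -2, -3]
J_3(-1) ⊕ J_1(-1)

The characteristic polynomial is
  det(x·I − A) = x^4 + 4*x^3 + 6*x^2 + 4*x + 1 = (x + 1)^4

Eigenvalues and multiplicities (the geometric multiplicity of λ is n − rank(A − λI), which equals the number of Jordan blocks for λ):
  λ = -1: algebraic multiplicity = 4, geometric multiplicity = 2

Determining the block sizes for each eigenvalue:
  λ = -1: with am = 4 and gm = 2, the partition is not yet determined (e.g. several partitions of 4 into 2 parts exist). Let N = A − (-1)·I. Computing rank(N^1) = 2, rank(N^2) = 1, rank(N^3) = 0; the number of blocks of size ≥ j is rank(N^{j−1}) − rank(N^j), giving [2, 1, 1]. So we have 1 block(s) of size 3, 1 block(s) of size 1 → block sizes [3, 1]

Assembling the blocks gives a Jordan form
J =
  [-1,  1,  0,  0]
  [ 0, -1,  1,  0]
  [ 0,  0, -1,  0]
  [ 0,  0,  0, -1]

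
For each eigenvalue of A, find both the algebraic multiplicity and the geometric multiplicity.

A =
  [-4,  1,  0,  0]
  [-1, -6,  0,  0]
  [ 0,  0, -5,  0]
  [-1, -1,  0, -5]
λ = -5: alg = 4, geom = 3

Step 1 — factor the characteristic polynomial to read off the algebraic multiplicities:
  χ_A(x) = (x + 5)^4

Step 2 — compute geometric multiplicities via the rank-nullity identity g(λ) = n − rank(A − λI):
  rank(A − (-5)·I) = 1, so dim ker(A − (-5)·I) = n − 1 = 3

Summary:
  λ = -5: algebraic multiplicity = 4, geometric multiplicity = 3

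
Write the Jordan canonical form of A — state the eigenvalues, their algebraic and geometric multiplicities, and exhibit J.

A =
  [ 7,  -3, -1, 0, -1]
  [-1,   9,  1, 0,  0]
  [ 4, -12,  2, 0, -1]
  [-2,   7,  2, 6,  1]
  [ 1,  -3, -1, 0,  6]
J_3(6) ⊕ J_2(6)

The characteristic polynomial is
  det(x·I − A) = x^5 - 30*x^4 + 360*x^3 - 2160*x^2 + 6480*x - 7776 = (x - 6)^5

Eigenvalues and multiplicities (the geometric multiplicity of λ is n − rank(A − λI), which equals the number of Jordan blocks for λ):
  λ = 6: algebraic multiplicity = 5, geometric multiplicity = 2

Determining the block sizes for each eigenvalue:
  λ = 6: with am = 5 and gm = 2, the partition is not yet determined (e.g. several partitions of 5 into 2 parts exist). Let N = A − (6)·I. Computing rank(N^1) = 3, rank(N^2) = 1, rank(N^3) = 0; the number of blocks of size ≥ j is rank(N^{j−1}) − rank(N^j), giving [2, 2, 1]. So we have 1 block(s) of size 3, 1 block(s) of size 2 → block sizes [3, 2]

Assembling the blocks gives a Jordan form
J =
  [6, 1, 0, 0, 0]
  [0, 6, 1, 0, 0]
  [0, 0, 6, 0, 0]
  [0, 0, 0, 6, 1]
  [0, 0, 0, 0, 6]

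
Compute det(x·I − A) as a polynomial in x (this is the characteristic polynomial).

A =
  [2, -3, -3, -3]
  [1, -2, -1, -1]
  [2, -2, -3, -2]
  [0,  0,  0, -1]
x^4 + 4*x^3 + 6*x^2 + 4*x + 1

Expanding det(x·I − A) (e.g. by cofactor expansion or by noting that A is similar to its Jordan form J, which has the same characteristic polynomial as A) gives
  χ_A(x) = x^4 + 4*x^3 + 6*x^2 + 4*x + 1
which factors as (x + 1)^4. The eigenvalues (with algebraic multiplicities) are λ = -1 with multiplicity 4.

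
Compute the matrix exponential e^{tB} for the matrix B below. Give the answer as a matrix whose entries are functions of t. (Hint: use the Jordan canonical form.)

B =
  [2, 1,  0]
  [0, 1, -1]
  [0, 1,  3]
e^{tB} =
  [exp(2*t), -t^2*exp(2*t)/2 + t*exp(2*t), -t^2*exp(2*t)/2]
  [0, -t*exp(2*t) + exp(2*t), -t*exp(2*t)]
  [0, t*exp(2*t), t*exp(2*t) + exp(2*t)]

Strategy: write B = P · J · P⁻¹ where J is a Jordan canonical form, so e^{tB} = P · e^{tJ} · P⁻¹, and e^{tJ} can be computed block-by-block.

B has Jordan form
J =
  [2, 1, 0]
  [0, 2, 1]
  [0, 0, 2]
(up to reordering of blocks).

Per-block formulas:
  For a 3×3 Jordan block J_3(2): exp(t · J_3(2)) = e^(2t)·(I + t·N + (t^2/2)·N^2), where N is the 3×3 nilpotent shift.

After assembling e^{tJ} and conjugating by P, we get:

e^{tB} =
  [exp(2*t), -t^2*exp(2*t)/2 + t*exp(2*t), -t^2*exp(2*t)/2]
  [0, -t*exp(2*t) + exp(2*t), -t*exp(2*t)]
  [0, t*exp(2*t), t*exp(2*t) + exp(2*t)]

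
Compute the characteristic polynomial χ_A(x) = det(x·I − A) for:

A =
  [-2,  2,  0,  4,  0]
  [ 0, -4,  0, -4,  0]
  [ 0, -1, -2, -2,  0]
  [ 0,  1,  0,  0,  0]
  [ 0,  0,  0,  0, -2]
x^5 + 10*x^4 + 40*x^3 + 80*x^2 + 80*x + 32

Expanding det(x·I − A) (e.g. by cofactor expansion or by noting that A is similar to its Jordan form J, which has the same characteristic polynomial as A) gives
  χ_A(x) = x^5 + 10*x^4 + 40*x^3 + 80*x^2 + 80*x + 32
which factors as (x + 2)^5. The eigenvalues (with algebraic multiplicities) are λ = -2 with multiplicity 5.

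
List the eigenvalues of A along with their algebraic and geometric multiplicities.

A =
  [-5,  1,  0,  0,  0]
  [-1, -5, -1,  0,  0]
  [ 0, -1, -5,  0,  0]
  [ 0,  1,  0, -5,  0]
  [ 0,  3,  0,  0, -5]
λ = -5: alg = 5, geom = 3

Step 1 — factor the characteristic polynomial to read off the algebraic multiplicities:
  χ_A(x) = (x + 5)^5

Step 2 — compute geometric multiplicities via the rank-nullity identity g(λ) = n − rank(A − λI):
  rank(A − (-5)·I) = 2, so dim ker(A − (-5)·I) = n − 2 = 3

Summary:
  λ = -5: algebraic multiplicity = 5, geometric multiplicity = 3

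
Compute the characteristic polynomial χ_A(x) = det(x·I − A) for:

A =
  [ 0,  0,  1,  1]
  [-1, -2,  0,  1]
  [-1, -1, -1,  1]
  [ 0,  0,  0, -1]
x^4 + 4*x^3 + 6*x^2 + 4*x + 1

Expanding det(x·I − A) (e.g. by cofactor expansion or by noting that A is similar to its Jordan form J, which has the same characteristic polynomial as A) gives
  χ_A(x) = x^4 + 4*x^3 + 6*x^2 + 4*x + 1
which factors as (x + 1)^4. The eigenvalues (with algebraic multiplicities) are λ = -1 with multiplicity 4.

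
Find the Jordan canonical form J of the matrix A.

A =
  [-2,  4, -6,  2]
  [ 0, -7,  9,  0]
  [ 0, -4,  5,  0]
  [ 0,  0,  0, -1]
J_1(-2) ⊕ J_2(-1) ⊕ J_1(-1)

The characteristic polynomial is
  det(x·I − A) = x^4 + 5*x^3 + 9*x^2 + 7*x + 2 = (x + 1)^3*(x + 2)

Eigenvalues and multiplicities (the geometric multiplicity of λ is n − rank(A − λI), which equals the number of Jordan blocks for λ):
  λ = -2: algebraic multiplicity = 1, geometric multiplicity = 1
  λ = -1: algebraic multiplicity = 3, geometric multiplicity = 2

Determining the block sizes for each eigenvalue:
  λ = -2: one block (gm = 1), so the single block has size am = 1 → block sizes [1]
  λ = -1: 2 blocks summing to 3 forces exactly one block of size 2 and the rest size 1 → block sizes [2, 1]

Assembling the blocks gives a Jordan form
J =
  [-2,  0,  0,  0]
  [ 0, -1,  1,  0]
  [ 0,  0, -1,  0]
  [ 0,  0,  0, -1]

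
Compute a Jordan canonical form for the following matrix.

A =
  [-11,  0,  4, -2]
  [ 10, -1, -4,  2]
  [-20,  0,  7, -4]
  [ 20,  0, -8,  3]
J_1(-1) ⊕ J_1(-1) ⊕ J_1(-1) ⊕ J_1(1)

The characteristic polynomial is
  det(x·I − A) = x^4 + 2*x^3 - 2*x - 1 = (x - 1)*(x + 1)^3

Eigenvalues and multiplicities (the geometric multiplicity of λ is n − rank(A − λI), which equals the number of Jordan blocks for λ):
  λ = -1: algebraic multiplicity = 3, geometric multiplicity = 3
  λ = 1: algebraic multiplicity = 1, geometric multiplicity = 1

Determining the block sizes for each eigenvalue:
  λ = -1: gm = am = 3, so every block has size 1 → block sizes [1, 1, 1]
  λ = 1: one block (gm = 1), so the single block has size am = 1 → block sizes [1]

Assembling the blocks gives a Jordan form
J =
  [-1,  0,  0, 0]
  [ 0, -1,  0, 0]
  [ 0,  0, -1, 0]
  [ 0,  0,  0, 1]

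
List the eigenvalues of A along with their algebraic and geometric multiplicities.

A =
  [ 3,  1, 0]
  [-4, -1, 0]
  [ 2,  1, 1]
λ = 1: alg = 3, geom = 2

Step 1 — factor the characteristic polynomial to read off the algebraic multiplicities:
  χ_A(x) = (x - 1)^3

Step 2 — compute geometric multiplicities via the rank-nullity identity g(λ) = n − rank(A − λI):
  rank(A − (1)·I) = 1, so dim ker(A − (1)·I) = n − 1 = 2

Summary:
  λ = 1: algebraic multiplicity = 3, geometric multiplicity = 2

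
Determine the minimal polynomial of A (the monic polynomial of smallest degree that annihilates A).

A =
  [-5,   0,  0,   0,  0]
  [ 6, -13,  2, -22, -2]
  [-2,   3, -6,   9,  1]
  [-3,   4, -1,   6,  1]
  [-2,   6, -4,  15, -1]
x^4 + 14*x^3 + 69*x^2 + 140*x + 100

The characteristic polynomial is χ_A(x) = (x + 2)^2*(x + 5)^3, so the eigenvalues are known. The minimal polynomial is
  m_A(x) = Π_λ (x − λ)^{k_λ}
where k_λ is the size of the *largest* Jordan block for λ (equivalently, the smallest k with (A − λI)^k v = 0 for every generalised eigenvector v of λ).

  λ = -5: largest Jordan block has size 2, contributing (x + 5)^2
  λ = -2: largest Jordan block has size 2, contributing (x + 2)^2

So m_A(x) = (x + 2)^2*(x + 5)^2 = x^4 + 14*x^3 + 69*x^2 + 140*x + 100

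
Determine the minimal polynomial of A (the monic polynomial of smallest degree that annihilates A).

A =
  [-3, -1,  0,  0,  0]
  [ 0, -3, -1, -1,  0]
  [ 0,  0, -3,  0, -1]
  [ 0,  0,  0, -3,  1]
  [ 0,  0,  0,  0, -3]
x^3 + 9*x^2 + 27*x + 27

The characteristic polynomial is χ_A(x) = (x + 3)^5, so the eigenvalues are known. The minimal polynomial is
  m_A(x) = Π_λ (x − λ)^{k_λ}
where k_λ is the size of the *largest* Jordan block for λ (equivalently, the smallest k with (A − λI)^k v = 0 for every generalised eigenvector v of λ).

  λ = -3: largest Jordan block has size 3, contributing (x + 3)^3

So m_A(x) = (x + 3)^3 = x^3 + 9*x^2 + 27*x + 27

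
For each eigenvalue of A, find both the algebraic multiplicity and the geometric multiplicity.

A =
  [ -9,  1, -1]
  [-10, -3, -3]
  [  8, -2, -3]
λ = -5: alg = 3, geom = 1

Step 1 — factor the characteristic polynomial to read off the algebraic multiplicities:
  χ_A(x) = (x + 5)^3

Step 2 — compute geometric multiplicities via the rank-nullity identity g(λ) = n − rank(A − λI):
  rank(A − (-5)·I) = 2, so dim ker(A − (-5)·I) = n − 2 = 1

Summary:
  λ = -5: algebraic multiplicity = 3, geometric multiplicity = 1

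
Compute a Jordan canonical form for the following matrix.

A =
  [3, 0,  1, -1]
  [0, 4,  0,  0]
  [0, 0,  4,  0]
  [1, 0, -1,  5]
J_2(4) ⊕ J_1(4) ⊕ J_1(4)

The characteristic polynomial is
  det(x·I − A) = x^4 - 16*x^3 + 96*x^2 - 256*x + 256 = (x - 4)^4

Eigenvalues and multiplicities (the geometric multiplicity of λ is n − rank(A − λI), which equals the number of Jordan blocks for λ):
  λ = 4: algebraic multiplicity = 4, geometric multiplicity = 3

Determining the block sizes for each eigenvalue:
  λ = 4: 3 blocks summing to 4 forces exactly one block of size 2 and the rest size 1 → block sizes [2, 1, 1]

Assembling the blocks gives a Jordan form
J =
  [4, 1, 0, 0]
  [0, 4, 0, 0]
  [0, 0, 4, 0]
  [0, 0, 0, 4]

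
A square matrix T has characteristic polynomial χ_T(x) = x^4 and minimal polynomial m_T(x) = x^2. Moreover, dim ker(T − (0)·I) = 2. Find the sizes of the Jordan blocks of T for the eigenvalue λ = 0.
Block sizes for λ = 0: [2, 2]

Step 1 — from the characteristic polynomial, algebraic multiplicity of λ = 0 is 4. From dim ker(T − (0)·I) = 2, there are exactly 2 Jordan blocks for λ = 0.
Step 2 — from the minimal polynomial, the factor (x − 0)^2 tells us the largest block for λ = 0 has size 2.
Step 3 — with total size 4, 2 blocks, and largest block 2, the block sizes (in nonincreasing order) are [2, 2].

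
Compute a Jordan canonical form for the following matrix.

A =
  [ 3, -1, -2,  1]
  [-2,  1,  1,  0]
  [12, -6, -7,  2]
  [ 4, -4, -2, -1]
J_3(-1) ⊕ J_1(-1)

The characteristic polynomial is
  det(x·I − A) = x^4 + 4*x^3 + 6*x^2 + 4*x + 1 = (x + 1)^4

Eigenvalues and multiplicities (the geometric multiplicity of λ is n − rank(A − λI), which equals the number of Jordan blocks for λ):
  λ = -1: algebraic multiplicity = 4, geometric multiplicity = 2

Determining the block sizes for each eigenvalue:
  λ = -1: with am = 4 and gm = 2, the partition is not yet determined (e.g. several partitions of 4 into 2 parts exist). Let N = A − (-1)·I. Computing rank(N^1) = 2, rank(N^2) = 1, rank(N^3) = 0; the number of blocks of size ≥ j is rank(N^{j−1}) − rank(N^j), giving [2, 1, 1]. So we have 1 block(s) of size 3, 1 block(s) of size 1 → block sizes [3, 1]

Assembling the blocks gives a Jordan form
J =
  [-1,  1,  0,  0]
  [ 0, -1,  1,  0]
  [ 0,  0, -1,  0]
  [ 0,  0,  0, -1]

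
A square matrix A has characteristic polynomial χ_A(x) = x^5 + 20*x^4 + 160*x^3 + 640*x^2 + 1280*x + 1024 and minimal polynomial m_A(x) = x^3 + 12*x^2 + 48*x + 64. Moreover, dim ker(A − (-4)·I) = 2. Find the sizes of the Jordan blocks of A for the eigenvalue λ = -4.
Block sizes for λ = -4: [3, 2]

Step 1 — from the characteristic polynomial, algebraic multiplicity of λ = -4 is 5. From dim ker(A − (-4)·I) = 2, there are exactly 2 Jordan blocks for λ = -4.
Step 2 — from the minimal polynomial, the factor (x + 4)^3 tells us the largest block for λ = -4 has size 3.
Step 3 — with total size 5, 2 blocks, and largest block 3, the block sizes (in nonincreasing order) are [3, 2].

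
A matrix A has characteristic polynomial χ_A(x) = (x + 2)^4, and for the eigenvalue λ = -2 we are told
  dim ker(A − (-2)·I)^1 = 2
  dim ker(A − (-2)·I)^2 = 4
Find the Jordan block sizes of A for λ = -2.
Block sizes for λ = -2: [2, 2]

From the dimensions of kernels of powers, the number of Jordan blocks of size at least j is d_j − d_{j−1} where d_j = dim ker(N^j) (with d_0 = 0). Computing the differences gives [2, 2].
The number of blocks of size exactly k is (#blocks of size ≥ k) − (#blocks of size ≥ k + 1), so the partition is: 2 block(s) of size 2.
In nonincreasing order the block sizes are [2, 2].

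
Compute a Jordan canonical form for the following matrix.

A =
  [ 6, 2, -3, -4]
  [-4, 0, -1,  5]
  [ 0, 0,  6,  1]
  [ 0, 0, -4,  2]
J_1(2) ⊕ J_3(4)

The characteristic polynomial is
  det(x·I − A) = x^4 - 14*x^3 + 72*x^2 - 160*x + 128 = (x - 4)^3*(x - 2)

Eigenvalues and multiplicities (the geometric multiplicity of λ is n − rank(A − λI), which equals the number of Jordan blocks for λ):
  λ = 2: algebraic multiplicity = 1, geometric multiplicity = 1
  λ = 4: algebraic multiplicity = 3, geometric multiplicity = 1

Determining the block sizes for each eigenvalue:
  λ = 2: one block (gm = 1), so the single block has size am = 1 → block sizes [1]
  λ = 4: one block (gm = 1), so the single block has size am = 3 → block sizes [3]

Assembling the blocks gives a Jordan form
J =
  [2, 0, 0, 0]
  [0, 4, 1, 0]
  [0, 0, 4, 1]
  [0, 0, 0, 4]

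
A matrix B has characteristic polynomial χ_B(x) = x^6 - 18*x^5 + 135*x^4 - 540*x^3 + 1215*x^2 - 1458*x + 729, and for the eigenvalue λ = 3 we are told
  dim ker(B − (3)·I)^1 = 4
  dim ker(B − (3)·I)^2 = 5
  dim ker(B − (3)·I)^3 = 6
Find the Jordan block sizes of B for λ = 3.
Block sizes for λ = 3: [3, 1, 1, 1]

From the dimensions of kernels of powers, the number of Jordan blocks of size at least j is d_j − d_{j−1} where d_j = dim ker(N^j) (with d_0 = 0). Computing the differences gives [4, 1, 1].
The number of blocks of size exactly k is (#blocks of size ≥ k) − (#blocks of size ≥ k + 1), so the partition is: 3 block(s) of size 1, 1 block(s) of size 3.
In nonincreasing order the block sizes are [3, 1, 1, 1].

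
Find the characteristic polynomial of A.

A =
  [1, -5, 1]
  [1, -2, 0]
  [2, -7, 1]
x^3

Expanding det(x·I − A) (e.g. by cofactor expansion or by noting that A is similar to its Jordan form J, which has the same characteristic polynomial as A) gives
  χ_A(x) = x^3
which factors as x^3. The eigenvalues (with algebraic multiplicities) are λ = 0 with multiplicity 3.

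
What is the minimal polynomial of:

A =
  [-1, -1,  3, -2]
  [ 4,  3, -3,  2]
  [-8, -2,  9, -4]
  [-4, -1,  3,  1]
x^3 - 9*x^2 + 27*x - 27

The characteristic polynomial is χ_A(x) = (x - 3)^4, so the eigenvalues are known. The minimal polynomial is
  m_A(x) = Π_λ (x − λ)^{k_λ}
where k_λ is the size of the *largest* Jordan block for λ (equivalently, the smallest k with (A − λI)^k v = 0 for every generalised eigenvector v of λ).

  λ = 3: largest Jordan block has size 3, contributing (x − 3)^3

So m_A(x) = (x - 3)^3 = x^3 - 9*x^2 + 27*x - 27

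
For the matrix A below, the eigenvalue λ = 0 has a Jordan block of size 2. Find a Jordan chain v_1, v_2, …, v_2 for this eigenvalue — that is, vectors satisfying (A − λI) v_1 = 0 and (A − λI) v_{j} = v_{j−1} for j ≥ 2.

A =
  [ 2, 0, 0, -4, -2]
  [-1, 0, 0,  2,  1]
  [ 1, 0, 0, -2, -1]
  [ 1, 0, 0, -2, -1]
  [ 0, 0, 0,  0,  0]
A Jordan chain for λ = 0 of length 2:
v_1 = (2, -1, 1, 1, 0)ᵀ
v_2 = (1, 0, 0, 0, 0)ᵀ

Let N = A − (0)·I. We want v_2 with N^2 v_2 = 0 but N^1 v_2 ≠ 0; then v_{j-1} := N · v_j for j = 2, …, 2.

Pick v_2 = (1, 0, 0, 0, 0)ᵀ.
Then v_1 = N · v_2 = (2, -1, 1, 1, 0)ᵀ.

Sanity check: (A − (0)·I) v_1 = (0, 0, 0, 0, 0)ᵀ = 0. ✓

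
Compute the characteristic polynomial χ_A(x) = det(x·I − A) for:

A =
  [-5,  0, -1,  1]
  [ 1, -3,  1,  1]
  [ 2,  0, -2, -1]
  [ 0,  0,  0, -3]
x^4 + 13*x^3 + 63*x^2 + 135*x + 108

Expanding det(x·I − A) (e.g. by cofactor expansion or by noting that A is similar to its Jordan form J, which has the same characteristic polynomial as A) gives
  χ_A(x) = x^4 + 13*x^3 + 63*x^2 + 135*x + 108
which factors as (x + 3)^3*(x + 4). The eigenvalues (with algebraic multiplicities) are λ = -4 with multiplicity 1, λ = -3 with multiplicity 3.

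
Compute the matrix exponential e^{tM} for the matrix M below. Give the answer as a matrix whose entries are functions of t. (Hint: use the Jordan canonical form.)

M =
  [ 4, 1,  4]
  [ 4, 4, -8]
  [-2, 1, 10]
e^{tM} =
  [-2*t*exp(6*t) + exp(6*t), t*exp(6*t), 4*t*exp(6*t)]
  [4*t*exp(6*t), -2*t*exp(6*t) + exp(6*t), -8*t*exp(6*t)]
  [-2*t*exp(6*t), t*exp(6*t), 4*t*exp(6*t) + exp(6*t)]

Strategy: write M = P · J · P⁻¹ where J is a Jordan canonical form, so e^{tM} = P · e^{tJ} · P⁻¹, and e^{tJ} can be computed block-by-block.

M has Jordan form
J =
  [6, 1, 0]
  [0, 6, 0]
  [0, 0, 6]
(up to reordering of blocks).

Per-block formulas:
  For a 2×2 Jordan block J_2(6): exp(t · J_2(6)) = e^(6t)·(I + t·N), where N is the 2×2 nilpotent shift.
  For a 1×1 block at λ = 6: exp(t · [6]) = [e^(6t)].

After assembling e^{tJ} and conjugating by P, we get:

e^{tM} =
  [-2*t*exp(6*t) + exp(6*t), t*exp(6*t), 4*t*exp(6*t)]
  [4*t*exp(6*t), -2*t*exp(6*t) + exp(6*t), -8*t*exp(6*t)]
  [-2*t*exp(6*t), t*exp(6*t), 4*t*exp(6*t) + exp(6*t)]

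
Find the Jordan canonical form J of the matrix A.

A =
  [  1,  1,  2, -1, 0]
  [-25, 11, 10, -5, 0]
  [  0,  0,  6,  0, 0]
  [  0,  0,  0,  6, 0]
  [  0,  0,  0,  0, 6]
J_2(6) ⊕ J_1(6) ⊕ J_1(6) ⊕ J_1(6)

The characteristic polynomial is
  det(x·I − A) = x^5 - 30*x^4 + 360*x^3 - 2160*x^2 + 6480*x - 7776 = (x - 6)^5

Eigenvalues and multiplicities (the geometric multiplicity of λ is n − rank(A − λI), which equals the number of Jordan blocks for λ):
  λ = 6: algebraic multiplicity = 5, geometric multiplicity = 4

Determining the block sizes for each eigenvalue:
  λ = 6: 4 blocks summing to 5 forces exactly one block of size 2 and the rest size 1 → block sizes [2, 1, 1, 1]

Assembling the blocks gives a Jordan form
J =
  [6, 1, 0, 0, 0]
  [0, 6, 0, 0, 0]
  [0, 0, 6, 0, 0]
  [0, 0, 0, 6, 0]
  [0, 0, 0, 0, 6]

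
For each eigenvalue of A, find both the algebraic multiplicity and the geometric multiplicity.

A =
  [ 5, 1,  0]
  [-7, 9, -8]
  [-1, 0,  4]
λ = 6: alg = 3, geom = 1

Step 1 — factor the characteristic polynomial to read off the algebraic multiplicities:
  χ_A(x) = (x - 6)^3

Step 2 — compute geometric multiplicities via the rank-nullity identity g(λ) = n − rank(A − λI):
  rank(A − (6)·I) = 2, so dim ker(A − (6)·I) = n − 2 = 1

Summary:
  λ = 6: algebraic multiplicity = 3, geometric multiplicity = 1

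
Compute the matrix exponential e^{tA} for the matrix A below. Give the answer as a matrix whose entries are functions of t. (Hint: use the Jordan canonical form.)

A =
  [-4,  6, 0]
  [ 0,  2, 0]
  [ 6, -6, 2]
e^{tA} =
  [exp(-4*t), exp(2*t) - exp(-4*t), 0]
  [0, exp(2*t), 0]
  [exp(2*t) - exp(-4*t), -exp(2*t) + exp(-4*t), exp(2*t)]

Strategy: write A = P · J · P⁻¹ where J is a Jordan canonical form, so e^{tA} = P · e^{tJ} · P⁻¹, and e^{tJ} can be computed block-by-block.

A has Jordan form
J =
  [-4, 0, 0]
  [ 0, 2, 0]
  [ 0, 0, 2]
(up to reordering of blocks).

Per-block formulas:
  For a 1×1 block at λ = 2: exp(t · [2]) = [e^(2t)].
  For a 1×1 block at λ = -4: exp(t · [-4]) = [e^(-4t)].

After assembling e^{tJ} and conjugating by P, we get:

e^{tA} =
  [exp(-4*t), exp(2*t) - exp(-4*t), 0]
  [0, exp(2*t), 0]
  [exp(2*t) - exp(-4*t), -exp(2*t) + exp(-4*t), exp(2*t)]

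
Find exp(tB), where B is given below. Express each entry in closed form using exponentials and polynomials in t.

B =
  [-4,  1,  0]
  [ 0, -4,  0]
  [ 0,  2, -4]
e^{tB} =
  [exp(-4*t), t*exp(-4*t), 0]
  [0, exp(-4*t), 0]
  [0, 2*t*exp(-4*t), exp(-4*t)]

Strategy: write B = P · J · P⁻¹ where J is a Jordan canonical form, so e^{tB} = P · e^{tJ} · P⁻¹, and e^{tJ} can be computed block-by-block.

B has Jordan form
J =
  [-4,  1,  0]
  [ 0, -4,  0]
  [ 0,  0, -4]
(up to reordering of blocks).

Per-block formulas:
  For a 2×2 Jordan block J_2(-4): exp(t · J_2(-4)) = e^(-4t)·(I + t·N), where N is the 2×2 nilpotent shift.
  For a 1×1 block at λ = -4: exp(t · [-4]) = [e^(-4t)].

After assembling e^{tJ} and conjugating by P, we get:

e^{tB} =
  [exp(-4*t), t*exp(-4*t), 0]
  [0, exp(-4*t), 0]
  [0, 2*t*exp(-4*t), exp(-4*t)]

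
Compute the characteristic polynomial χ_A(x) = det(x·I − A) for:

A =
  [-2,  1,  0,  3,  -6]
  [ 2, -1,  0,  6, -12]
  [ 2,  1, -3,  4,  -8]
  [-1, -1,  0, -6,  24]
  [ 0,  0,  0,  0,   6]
x^5 + 6*x^4 - 18*x^3 - 216*x^2 - 567*x - 486

Expanding det(x·I − A) (e.g. by cofactor expansion or by noting that A is similar to its Jordan form J, which has the same characteristic polynomial as A) gives
  χ_A(x) = x^5 + 6*x^4 - 18*x^3 - 216*x^2 - 567*x - 486
which factors as (x - 6)*(x + 3)^4. The eigenvalues (with algebraic multiplicities) are λ = -3 with multiplicity 4, λ = 6 with multiplicity 1.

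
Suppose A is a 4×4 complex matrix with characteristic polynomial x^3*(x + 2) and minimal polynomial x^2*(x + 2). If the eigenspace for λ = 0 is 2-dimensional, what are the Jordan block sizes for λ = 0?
Block sizes for λ = 0: [2, 1]

Step 1 — from the characteristic polynomial, algebraic multiplicity of λ = 0 is 3. From dim ker(A − (0)·I) = 2, there are exactly 2 Jordan blocks for λ = 0.
Step 2 — from the minimal polynomial, the factor (x − 0)^2 tells us the largest block for λ = 0 has size 2.
Step 3 — with total size 3, 2 blocks, and largest block 2, the block sizes (in nonincreasing order) are [2, 1].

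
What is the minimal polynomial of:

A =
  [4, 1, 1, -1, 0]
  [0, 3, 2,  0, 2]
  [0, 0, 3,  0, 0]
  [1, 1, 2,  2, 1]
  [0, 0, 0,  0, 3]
x^3 - 9*x^2 + 27*x - 27

The characteristic polynomial is χ_A(x) = (x - 3)^5, so the eigenvalues are known. The minimal polynomial is
  m_A(x) = Π_λ (x − λ)^{k_λ}
where k_λ is the size of the *largest* Jordan block for λ (equivalently, the smallest k with (A − λI)^k v = 0 for every generalised eigenvector v of λ).

  λ = 3: largest Jordan block has size 3, contributing (x − 3)^3

So m_A(x) = (x - 3)^3 = x^3 - 9*x^2 + 27*x - 27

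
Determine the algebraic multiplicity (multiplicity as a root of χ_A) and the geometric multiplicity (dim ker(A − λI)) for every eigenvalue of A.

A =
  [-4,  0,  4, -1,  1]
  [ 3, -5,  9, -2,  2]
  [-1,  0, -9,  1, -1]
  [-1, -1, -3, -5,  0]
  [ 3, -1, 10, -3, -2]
λ = -5: alg = 5, geom = 2

Step 1 — factor the characteristic polynomial to read off the algebraic multiplicities:
  χ_A(x) = (x + 5)^5

Step 2 — compute geometric multiplicities via the rank-nullity identity g(λ) = n − rank(A − λI):
  rank(A − (-5)·I) = 3, so dim ker(A − (-5)·I) = n − 3 = 2

Summary:
  λ = -5: algebraic multiplicity = 5, geometric multiplicity = 2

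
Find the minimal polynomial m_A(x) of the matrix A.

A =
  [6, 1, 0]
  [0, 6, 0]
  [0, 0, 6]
x^2 - 12*x + 36

The characteristic polynomial is χ_A(x) = (x - 6)^3, so the eigenvalues are known. The minimal polynomial is
  m_A(x) = Π_λ (x − λ)^{k_λ}
where k_λ is the size of the *largest* Jordan block for λ (equivalently, the smallest k with (A − λI)^k v = 0 for every generalised eigenvector v of λ).

  λ = 6: largest Jordan block has size 2, contributing (x − 6)^2

So m_A(x) = (x - 6)^2 = x^2 - 12*x + 36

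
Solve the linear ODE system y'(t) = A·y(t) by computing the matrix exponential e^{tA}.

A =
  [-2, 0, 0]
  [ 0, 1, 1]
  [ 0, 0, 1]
e^{tA} =
  [exp(-2*t), 0, 0]
  [0, exp(t), t*exp(t)]
  [0, 0, exp(t)]

Strategy: write A = P · J · P⁻¹ where J is a Jordan canonical form, so e^{tA} = P · e^{tJ} · P⁻¹, and e^{tJ} can be computed block-by-block.

A has Jordan form
J =
  [-2, 0, 0]
  [ 0, 1, 1]
  [ 0, 0, 1]
(up to reordering of blocks).

Per-block formulas:
  For a 1×1 block at λ = -2: exp(t · [-2]) = [e^(-2t)].
  For a 2×2 Jordan block J_2(1): exp(t · J_2(1)) = e^(1t)·(I + t·N), where N is the 2×2 nilpotent shift.

After assembling e^{tJ} and conjugating by P, we get:

e^{tA} =
  [exp(-2*t), 0, 0]
  [0, exp(t), t*exp(t)]
  [0, 0, exp(t)]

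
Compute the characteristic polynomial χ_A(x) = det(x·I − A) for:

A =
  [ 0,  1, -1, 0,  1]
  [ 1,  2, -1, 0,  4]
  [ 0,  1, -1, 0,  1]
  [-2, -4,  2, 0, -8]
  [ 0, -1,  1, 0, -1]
x^5

Expanding det(x·I − A) (e.g. by cofactor expansion or by noting that A is similar to its Jordan form J, which has the same characteristic polynomial as A) gives
  χ_A(x) = x^5
which factors as x^5. The eigenvalues (with algebraic multiplicities) are λ = 0 with multiplicity 5.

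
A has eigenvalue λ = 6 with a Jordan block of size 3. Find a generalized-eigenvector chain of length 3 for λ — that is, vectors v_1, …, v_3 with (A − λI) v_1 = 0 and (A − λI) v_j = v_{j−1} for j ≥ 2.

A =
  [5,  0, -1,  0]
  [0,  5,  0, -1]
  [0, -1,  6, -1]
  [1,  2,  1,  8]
A Jordan chain for λ = 6 of length 3:
v_1 = (1, -1, -1, 1)ᵀ
v_2 = (-1, 0, 0, 1)ᵀ
v_3 = (1, 0, 0, 0)ᵀ

Let N = A − (6)·I. We want v_3 with N^3 v_3 = 0 but N^2 v_3 ≠ 0; then v_{j-1} := N · v_j for j = 3, …, 2.

Pick v_3 = (1, 0, 0, 0)ᵀ.
Then v_2 = N · v_3 = (-1, 0, 0, 1)ᵀ.
Then v_1 = N · v_2 = (1, -1, -1, 1)ᵀ.

Sanity check: (A − (6)·I) v_1 = (0, 0, 0, 0)ᵀ = 0. ✓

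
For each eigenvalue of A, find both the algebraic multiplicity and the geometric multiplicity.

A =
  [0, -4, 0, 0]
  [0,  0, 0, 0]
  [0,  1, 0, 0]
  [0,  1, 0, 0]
λ = 0: alg = 4, geom = 3

Step 1 — factor the characteristic polynomial to read off the algebraic multiplicities:
  χ_A(x) = x^4

Step 2 — compute geometric multiplicities via the rank-nullity identity g(λ) = n − rank(A − λI):
  rank(A − (0)·I) = 1, so dim ker(A − (0)·I) = n − 1 = 3

Summary:
  λ = 0: algebraic multiplicity = 4, geometric multiplicity = 3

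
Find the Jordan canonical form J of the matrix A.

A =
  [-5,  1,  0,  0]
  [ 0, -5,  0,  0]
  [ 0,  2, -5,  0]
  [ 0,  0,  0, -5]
J_2(-5) ⊕ J_1(-5) ⊕ J_1(-5)

The characteristic polynomial is
  det(x·I − A) = x^4 + 20*x^3 + 150*x^2 + 500*x + 625 = (x + 5)^4

Eigenvalues and multiplicities (the geometric multiplicity of λ is n − rank(A − λI), which equals the number of Jordan blocks for λ):
  λ = -5: algebraic multiplicity = 4, geometric multiplicity = 3

Determining the block sizes for each eigenvalue:
  λ = -5: 3 blocks summing to 4 forces exactly one block of size 2 and the rest size 1 → block sizes [2, 1, 1]

Assembling the blocks gives a Jordan form
J =
  [-5,  1,  0,  0]
  [ 0, -5,  0,  0]
  [ 0,  0, -5,  0]
  [ 0,  0,  0, -5]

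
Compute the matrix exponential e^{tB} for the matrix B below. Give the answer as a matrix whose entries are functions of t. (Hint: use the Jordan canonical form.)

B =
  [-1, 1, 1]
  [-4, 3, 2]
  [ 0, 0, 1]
e^{tB} =
  [-2*t*exp(t) + exp(t), t*exp(t), t*exp(t)]
  [-4*t*exp(t), 2*t*exp(t) + exp(t), 2*t*exp(t)]
  [0, 0, exp(t)]

Strategy: write B = P · J · P⁻¹ where J is a Jordan canonical form, so e^{tB} = P · e^{tJ} · P⁻¹, and e^{tJ} can be computed block-by-block.

B has Jordan form
J =
  [1, 1, 0]
  [0, 1, 0]
  [0, 0, 1]
(up to reordering of blocks).

Per-block formulas:
  For a 2×2 Jordan block J_2(1): exp(t · J_2(1)) = e^(1t)·(I + t·N), where N is the 2×2 nilpotent shift.
  For a 1×1 block at λ = 1: exp(t · [1]) = [e^(1t)].

After assembling e^{tJ} and conjugating by P, we get:

e^{tB} =
  [-2*t*exp(t) + exp(t), t*exp(t), t*exp(t)]
  [-4*t*exp(t), 2*t*exp(t) + exp(t), 2*t*exp(t)]
  [0, 0, exp(t)]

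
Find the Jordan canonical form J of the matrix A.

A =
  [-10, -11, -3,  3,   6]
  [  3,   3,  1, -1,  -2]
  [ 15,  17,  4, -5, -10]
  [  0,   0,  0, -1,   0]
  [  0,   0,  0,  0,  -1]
J_3(-1) ⊕ J_1(-1) ⊕ J_1(-1)

The characteristic polynomial is
  det(x·I − A) = x^5 + 5*x^4 + 10*x^3 + 10*x^2 + 5*x + 1 = (x + 1)^5

Eigenvalues and multiplicities (the geometric multiplicity of λ is n − rank(A − λI), which equals the number of Jordan blocks for λ):
  λ = -1: algebraic multiplicity = 5, geometric multiplicity = 3

Determining the block sizes for each eigenvalue:
  λ = -1: with am = 5 and gm = 3, the partition is not yet determined (e.g. several partitions of 5 into 3 parts exist). Let N = A − (-1)·I. Computing rank(N^1) = 2, rank(N^2) = 1, rank(N^3) = 0; the number of blocks of size ≥ j is rank(N^{j−1}) − rank(N^j), giving [3, 1, 1]. So we have 1 block(s) of size 3, 2 block(s) of size 1 → block sizes [3, 1, 1]

Assembling the blocks gives a Jordan form
J =
  [-1,  1,  0,  0,  0]
  [ 0, -1,  1,  0,  0]
  [ 0,  0, -1,  0,  0]
  [ 0,  0,  0, -1,  0]
  [ 0,  0,  0,  0, -1]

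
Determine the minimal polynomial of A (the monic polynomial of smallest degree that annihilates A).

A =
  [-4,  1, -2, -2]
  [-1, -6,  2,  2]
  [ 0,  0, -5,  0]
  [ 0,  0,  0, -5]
x^2 + 10*x + 25

The characteristic polynomial is χ_A(x) = (x + 5)^4, so the eigenvalues are known. The minimal polynomial is
  m_A(x) = Π_λ (x − λ)^{k_λ}
where k_λ is the size of the *largest* Jordan block for λ (equivalently, the smallest k with (A − λI)^k v = 0 for every generalised eigenvector v of λ).

  λ = -5: largest Jordan block has size 2, contributing (x + 5)^2

So m_A(x) = (x + 5)^2 = x^2 + 10*x + 25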